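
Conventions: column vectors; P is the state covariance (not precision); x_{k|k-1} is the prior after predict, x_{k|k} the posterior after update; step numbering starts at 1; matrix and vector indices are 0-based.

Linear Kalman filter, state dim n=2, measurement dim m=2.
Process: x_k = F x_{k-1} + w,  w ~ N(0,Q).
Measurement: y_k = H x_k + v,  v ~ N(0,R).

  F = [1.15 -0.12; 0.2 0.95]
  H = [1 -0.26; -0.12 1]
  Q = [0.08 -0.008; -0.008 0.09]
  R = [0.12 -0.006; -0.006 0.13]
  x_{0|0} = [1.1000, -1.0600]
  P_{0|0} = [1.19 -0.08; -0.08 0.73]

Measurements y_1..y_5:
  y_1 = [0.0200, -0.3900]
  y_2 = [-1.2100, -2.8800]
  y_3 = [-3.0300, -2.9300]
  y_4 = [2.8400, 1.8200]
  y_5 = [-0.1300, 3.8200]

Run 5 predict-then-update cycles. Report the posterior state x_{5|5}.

step 1: x^-=[1.3922, -0.7870]  P^-=[1.6864 0.0970; 0.0970 0.7660]  S=[1.8077 -0.3075; -0.3075 0.8970]  K=[0.9546 0.2098; 0.0919 0.8725]  nu=[-1.5768, 0.5641]  x^+=[0.0053, -0.4398]  P^+=[0.1227 0.0363; 0.0363 0.1172]
step 2: x^-=[0.0589, -0.4167]  P^-=[0.2340 0.0456; 0.0456 0.2145]  S=[0.3448 -0.0428; -0.0428 0.3369]  K=[0.6612 0.1361; 0.0483 0.6265]  nu=[-1.3772, -2.4562]  x^+=[-1.1859, -2.0222]  P^+=[0.0847 0.0239; 0.0239 0.0840]
step 3: x^-=[-1.1211, -2.1583]  P^-=[0.1867 0.0274; 0.0274 0.1783]  S=[0.3045 -0.0465; -0.0465 0.3044]  K=[0.6064 0.1091; 0.0262 0.5789]  nu=[-2.4700, -0.9063]  x^+=[-2.7177, -2.7477]  P^+=[0.0773 0.0198; 0.0198 0.0775]
step 4: x^-=[-2.7957, -3.1538]  P^-=[0.1778 0.0221; 0.0221 0.1705]  S=[0.2979 -0.0489; -0.0489 0.2978]  K=[0.5941 0.1001; 0.0184 0.5668]  nu=[4.8157, 4.6383]  x^+=[0.5299, -0.4363]  P^+=[0.0755 0.0185; 0.0185 0.0758]
step 5: x^-=[0.6617, -0.3085]  P^-=[0.1758 0.0205; 0.0205 0.1685]  S=[0.2966 -0.0498; -0.0498 0.2961]  K=[0.5913 0.0974; 0.0160 0.5634]  nu=[-0.8720, 4.2080]  x^+=[0.5558, 2.0481]  P^+=[0.0751 0.0181; 0.0181 0.0753]

x_post = [0.5558, 2.0481]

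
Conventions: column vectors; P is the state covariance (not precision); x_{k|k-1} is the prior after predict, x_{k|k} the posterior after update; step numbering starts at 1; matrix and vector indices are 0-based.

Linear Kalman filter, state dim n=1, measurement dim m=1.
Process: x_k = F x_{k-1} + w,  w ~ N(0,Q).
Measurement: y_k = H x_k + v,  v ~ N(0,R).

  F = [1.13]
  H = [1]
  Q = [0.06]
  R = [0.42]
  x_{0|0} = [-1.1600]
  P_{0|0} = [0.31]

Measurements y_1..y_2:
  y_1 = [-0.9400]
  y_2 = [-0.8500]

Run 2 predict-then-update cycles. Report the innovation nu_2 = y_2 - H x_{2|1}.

innov = [0.4131]

step 1: x^-=[-1.3108]  P^-=[0.4558]  S=[0.8758]  K=[0.5205]  nu=[0.3708]  x^+=[-1.1178]  P^+=[0.2186]
step 2: x^-=[-1.2631]  P^-=[0.3391]  S=[0.7591]  K=[0.4467]  nu=[0.4131]  x^+=[-1.0786]  P^+=[0.1876]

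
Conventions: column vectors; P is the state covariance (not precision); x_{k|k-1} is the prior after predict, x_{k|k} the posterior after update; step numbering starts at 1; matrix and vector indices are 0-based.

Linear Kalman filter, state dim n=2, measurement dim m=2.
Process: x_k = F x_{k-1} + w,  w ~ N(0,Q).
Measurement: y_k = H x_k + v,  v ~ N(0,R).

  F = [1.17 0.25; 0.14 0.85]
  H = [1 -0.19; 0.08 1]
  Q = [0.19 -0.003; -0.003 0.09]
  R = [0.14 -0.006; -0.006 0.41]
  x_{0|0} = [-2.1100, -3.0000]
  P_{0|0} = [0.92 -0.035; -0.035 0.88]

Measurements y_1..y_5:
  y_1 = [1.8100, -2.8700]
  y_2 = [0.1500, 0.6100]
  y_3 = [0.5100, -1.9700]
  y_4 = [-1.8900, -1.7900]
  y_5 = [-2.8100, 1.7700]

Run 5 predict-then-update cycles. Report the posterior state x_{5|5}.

x_post = [-2.4994, -0.3453]

step 1: x^-=[-3.2187, -2.8454]  P^-=[1.4839 0.2987; 0.2987 0.7355]  S=[1.5370 0.2671; 0.2671 1.2028]  K=[0.9031 0.1465; -0.0066 0.6328]  nu=[4.4881, 0.2329]  x^+=[0.8686, -2.7275]  P^+=[0.1339 0.0439; 0.0439 0.2560]
step 2: x^-=[0.3344, -2.1968]  P^-=[0.4150 0.1185; 0.1185 0.2880]  S=[0.5203 0.0892; 0.0892 0.7196]  K=[0.7337 0.1199; 0.0529 0.4069]  nu=[-0.6018, 2.7800]  x^+=[0.2262, -1.0976]  P^+=[0.1088 0.0360; 0.0360 0.1636]
step 3: x^-=[-0.0097, -0.9013]  P^-=[0.3703 0.0867; 0.0867 0.2189]  S=[0.4853 0.0674; 0.0674 0.6452]  K=[0.7145 0.1057; 0.0450 0.3454]  nu=[0.3485, -1.0680]  x^+=[0.1264, -1.2544]  P^+=[0.1052 0.0306; 0.0306 0.1389]
step 4: x^-=[-0.1657, -1.0486]  P^-=[0.3606 0.0753; 0.0753 0.1997]  S=[0.4792 0.0590; 0.0590 0.6240]  K=[0.7104 0.0996; 0.0377 0.3261]  nu=[-1.9235, -0.7282]  x^+=[-1.6047, -1.3586]  P^+=[0.1042 0.0283; 0.0283 0.1312]
step 5: x^-=[-2.2171, -1.3794]  P^-=[0.3574 0.0710; 0.0710 0.1936]  S=[0.4774 0.0558; 0.0558 0.6172]  K=[0.7090 0.0974; 0.0344 0.3197]  nu=[-0.8550, 3.3268]  x^+=[-2.4994, -0.3453]  P^+=[0.1039 0.0274; 0.0274 0.1287]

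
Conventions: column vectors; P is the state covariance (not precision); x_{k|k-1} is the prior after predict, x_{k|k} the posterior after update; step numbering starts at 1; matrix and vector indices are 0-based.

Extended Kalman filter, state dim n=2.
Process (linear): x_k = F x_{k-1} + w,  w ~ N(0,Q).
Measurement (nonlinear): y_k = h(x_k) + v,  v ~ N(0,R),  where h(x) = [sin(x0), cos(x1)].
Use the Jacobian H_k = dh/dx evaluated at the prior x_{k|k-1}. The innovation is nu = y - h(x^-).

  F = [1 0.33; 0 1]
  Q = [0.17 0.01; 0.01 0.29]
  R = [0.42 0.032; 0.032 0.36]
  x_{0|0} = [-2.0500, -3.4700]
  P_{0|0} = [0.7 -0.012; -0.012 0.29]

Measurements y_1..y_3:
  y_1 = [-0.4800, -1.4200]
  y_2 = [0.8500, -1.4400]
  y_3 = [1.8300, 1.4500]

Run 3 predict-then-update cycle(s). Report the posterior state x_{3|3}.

x_post = [-4.8560, -3.3277]

step 1: x^-=[-3.1951, -3.4700]  P^-=[0.8937 0.0937; 0.0937 0.5800]  H_jac=[-0.9986 0.0000; 0.0000 -0.3225]  S=[1.3111 0.0622; 0.0622 0.4203]  K=[-0.6820 0.0290; -0.0506 -0.4376]  nu=[-0.5335, -0.4734]  x^+=[-2.8450, -3.2358]  P^+=[0.2859 0.0353; 0.0353 0.4934]
step 2: x^-=[-3.9128, -3.2358]  P^-=[0.5330 0.2081; 0.2081 0.7834]  H_jac=[-0.7171 0.0000; 0.0000 -0.0941]  S=[0.6940 0.0460; 0.0460 0.3669]  K=[-0.5517 0.0159; -0.2034 -0.1754]  nu=[0.1530, -0.4444]  x^+=[-4.0043, -3.1890]  P^+=[0.3224 0.1270; 0.1270 0.7401]
step 3: x^-=[-5.0566, -3.1890]  P^-=[0.6568 0.3812; 0.3812 1.0301]  H_jac=[0.3375 0.0000; 0.0000 -0.0474]  S=[0.4948 0.0259; 0.0259 0.3623]  K=[0.4523 -0.0822; 0.2681 -0.1539]  nu=[0.8887, 2.4489]  x^+=[-4.8560, -3.3277]  P^+=[0.5551 0.3190; 0.3190 0.9881]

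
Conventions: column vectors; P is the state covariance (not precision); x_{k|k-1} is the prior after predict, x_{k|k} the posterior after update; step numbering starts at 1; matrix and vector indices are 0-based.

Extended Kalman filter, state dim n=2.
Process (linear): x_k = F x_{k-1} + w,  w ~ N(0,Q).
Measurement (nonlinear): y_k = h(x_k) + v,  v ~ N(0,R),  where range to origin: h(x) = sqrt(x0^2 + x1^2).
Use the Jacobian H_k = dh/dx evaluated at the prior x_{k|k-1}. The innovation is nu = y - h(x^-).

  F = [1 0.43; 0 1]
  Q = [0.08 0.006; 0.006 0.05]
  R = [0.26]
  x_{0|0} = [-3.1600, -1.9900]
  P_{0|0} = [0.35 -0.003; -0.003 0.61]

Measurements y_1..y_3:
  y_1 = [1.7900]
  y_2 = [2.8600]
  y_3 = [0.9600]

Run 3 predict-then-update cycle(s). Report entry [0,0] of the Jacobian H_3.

H_jac[0,0] = -0.9785

step 1: x^-=[-4.0157, -1.9900]  P^-=[0.5402 0.2653; 0.2653 0.6600]  H_jac=[-0.8960 -0.4440]  S=[1.0349]  K=[-0.5815; -0.5129]  nu=[-2.6917]  x^+=[-2.4504, -0.6095]  P^+=[0.1902 -0.0434; -0.0434 0.3878]
step 2: x^-=[-2.7125, -0.6095]  P^-=[0.3046 0.1294; 0.1294 0.4378]  H_jac=[-0.9757 -0.2192]  S=[0.6264]  K=[-0.5198; -0.3548]  nu=[0.0799]  x^+=[-2.7540, -0.6379]  P^+=[0.1354 0.0139; 0.0139 0.3590]
step 3: x^-=[-3.0283, -0.6379]  P^-=[0.2937 0.1742; 0.1742 0.4090]  H_jac=[-0.9785 -0.2061]  S=[0.6289]  K=[-0.5141; -0.4051]  nu=[-2.1347]  x^+=[-1.9308, 0.2270]  P^+=[0.1275 0.0432; 0.0432 0.3057]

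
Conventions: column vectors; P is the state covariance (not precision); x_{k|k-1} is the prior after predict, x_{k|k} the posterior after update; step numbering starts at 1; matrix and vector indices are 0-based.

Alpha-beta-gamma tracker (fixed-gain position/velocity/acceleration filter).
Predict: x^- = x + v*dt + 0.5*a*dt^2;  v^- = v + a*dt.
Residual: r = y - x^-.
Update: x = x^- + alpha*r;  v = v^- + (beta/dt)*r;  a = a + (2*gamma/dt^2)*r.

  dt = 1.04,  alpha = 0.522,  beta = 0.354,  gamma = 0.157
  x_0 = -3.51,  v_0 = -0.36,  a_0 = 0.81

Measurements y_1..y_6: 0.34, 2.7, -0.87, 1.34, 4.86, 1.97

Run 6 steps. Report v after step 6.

v_post = -2.6187

step 1: x_pred=-3.4464  r=3.7864  x^+=-1.4699  v^+=1.7712  a^+=1.9092
step 2: x_pred=1.4047  r=1.2953  x^+=2.0808  v^+=4.1977  a^+=2.2853
step 3: x_pred=7.6823  r=-8.5523  x^+=3.2180  v^+=3.6633  a^+=-0.1976
step 4: x_pred=6.9210  r=-5.5810  x^+=4.0077  v^+=1.5581  a^+=-1.8178
step 5: x_pred=4.6451  r=0.2149  x^+=4.7573  v^+=-0.2592  a^+=-1.7554
step 6: x_pred=3.5384  r=-1.5684  x^+=2.7197  v^+=-2.6187  a^+=-2.2107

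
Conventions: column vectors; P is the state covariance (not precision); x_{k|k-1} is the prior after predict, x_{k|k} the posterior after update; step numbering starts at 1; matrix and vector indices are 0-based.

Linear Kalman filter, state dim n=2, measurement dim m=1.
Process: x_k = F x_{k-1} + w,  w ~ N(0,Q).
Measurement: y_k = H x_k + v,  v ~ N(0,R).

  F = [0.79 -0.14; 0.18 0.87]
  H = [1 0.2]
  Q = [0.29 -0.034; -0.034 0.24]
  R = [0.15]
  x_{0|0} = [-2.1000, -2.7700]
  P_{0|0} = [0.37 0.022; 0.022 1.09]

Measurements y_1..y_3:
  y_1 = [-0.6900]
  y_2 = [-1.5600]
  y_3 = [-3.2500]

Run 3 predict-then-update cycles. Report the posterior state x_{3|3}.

step 1: x^-=[-1.2712, -2.7879]  P^-=[0.5374 -0.0996; -0.0996 1.0839]  S=[0.6909]  K=[0.7490; 0.1696]  nu=[1.1388]  x^+=[-0.4183, -2.5947]  P^+=[0.1498 -0.1874; -0.1874 1.0640]
step 2: x^-=[0.0328, -2.3327]  P^-=[0.4458 -0.2663; -0.2663 0.9915]  S=[0.5289]  K=[0.7421; -0.1286]  nu=[-1.1263]  x^+=[-0.8030, -2.1878]  P^+=[0.1545 -0.2159; -0.2159 0.9828]
step 3: x^-=[-0.3281, -2.0480]  P^-=[0.4534 -0.2746; -0.2746 0.9213]  S=[0.5304]  K=[0.7513; -0.1704]  nu=[-2.5123]  x^+=[-2.2156, -1.6198]  P^+=[0.1540 -0.2067; -0.2067 0.9059]

x_post = [-2.2156, -1.6198]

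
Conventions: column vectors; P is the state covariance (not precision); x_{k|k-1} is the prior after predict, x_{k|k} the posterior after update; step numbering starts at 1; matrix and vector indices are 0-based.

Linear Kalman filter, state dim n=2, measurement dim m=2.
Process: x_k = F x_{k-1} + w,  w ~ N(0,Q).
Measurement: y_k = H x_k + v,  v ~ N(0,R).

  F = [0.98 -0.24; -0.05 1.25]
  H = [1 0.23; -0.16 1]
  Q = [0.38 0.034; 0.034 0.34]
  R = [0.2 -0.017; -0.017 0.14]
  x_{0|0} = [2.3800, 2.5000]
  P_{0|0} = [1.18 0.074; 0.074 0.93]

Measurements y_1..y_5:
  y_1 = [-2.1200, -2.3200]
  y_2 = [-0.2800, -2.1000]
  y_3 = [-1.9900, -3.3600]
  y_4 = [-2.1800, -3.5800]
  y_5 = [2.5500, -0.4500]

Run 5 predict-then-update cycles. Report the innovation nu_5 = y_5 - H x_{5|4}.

innov = [3.6218, 4.3772]

step 1: x^-=[1.7324, 3.0060]  P^-=[1.5320 -0.2113; -0.2113 1.7868]  S=[1.7294 -0.0547; -0.0547 2.0337]  K=[0.8514 -0.2015; 0.1439 0.8991]  nu=[-4.5438, -5.0488]  x^+=[-1.1187, -2.1873]  P^+=[0.1770 -0.0144; -0.0144 0.1211]
step 2: x^-=[-0.5714, -2.6782]  P^-=[0.5637 -0.0288; -0.0288 0.5315]  S=[0.7786 -0.0127; -0.0127 0.6951]  K=[0.7130 -0.1582; 0.1326 0.7736]  nu=[0.9074, 0.4867]  x^+=[-0.0015, -2.1813]  P^+=[0.1477 -0.0106; -0.0106 0.1044]
step 3: x^-=[0.5221, -2.7265]  P^-=[0.5329 -0.0177; -0.0177 0.5048]  S=[0.7514 -0.0032; -0.0032 0.6641]  K=[0.7031 -0.1516; 0.1342 0.7650]  nu=[-1.8850, -0.5500]  x^+=[-0.7198, -3.4002]  P^+=[0.1455 -0.0099; -0.0099 0.1032]
step 4: x^-=[0.1106, -4.2143]  P^-=[0.5303 -0.0164; -0.0164 0.5029]  S=[0.7494 -0.0019; -0.0019 0.6617]  K=[0.7022 -0.1509; 0.1345 0.7644]  nu=[-1.3213, 0.6520]  x^+=[-0.9157, -3.8937]  P^+=[0.1453 -0.0098; -0.0098 0.1032]
step 5: x^-=[0.0371, -4.8213]  P^-=[0.5301 -0.0162; -0.0162 0.5028]  S=[0.7492 -0.0018; -0.0018 0.6615]  K=[0.7022 -0.1508; 0.1345 0.7643]  nu=[3.6218, 4.3772]  x^+=[1.9201, -0.9885]  P^+=[0.1453 -0.0098; -0.0098 0.1031]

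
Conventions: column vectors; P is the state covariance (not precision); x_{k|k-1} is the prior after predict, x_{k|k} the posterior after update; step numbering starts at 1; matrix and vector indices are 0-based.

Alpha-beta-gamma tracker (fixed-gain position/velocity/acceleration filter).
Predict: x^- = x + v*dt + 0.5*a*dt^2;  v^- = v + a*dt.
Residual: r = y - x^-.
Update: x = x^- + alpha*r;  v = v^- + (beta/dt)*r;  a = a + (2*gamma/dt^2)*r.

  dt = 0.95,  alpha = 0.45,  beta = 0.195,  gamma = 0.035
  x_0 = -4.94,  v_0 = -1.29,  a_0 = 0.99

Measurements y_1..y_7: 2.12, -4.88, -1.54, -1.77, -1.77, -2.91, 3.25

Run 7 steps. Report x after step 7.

x_post = 2.6823

step 1: x_pred=-5.7188  r=7.8388  x^+=-2.1913  v^+=1.2595  a^+=1.5980
step 2: x_pred=-0.2737  r=-4.6063  x^+=-2.3465  v^+=1.8321  a^+=1.2407
step 3: x_pred=-0.0462  r=-1.4938  x^+=-0.7184  v^+=2.7041  a^+=1.1249
step 4: x_pred=2.3581  r=-4.1281  x^+=0.5005  v^+=2.9254  a^+=0.8047
step 5: x_pred=3.6427  r=-5.4127  x^+=1.2070  v^+=2.5788  a^+=0.3848
step 6: x_pred=3.8305  r=-6.7405  x^+=0.7973  v^+=1.5608  a^+=-0.1380
step 7: x_pred=2.2178  r=1.0322  x^+=2.6823  v^+=1.6416  a^+=-0.0579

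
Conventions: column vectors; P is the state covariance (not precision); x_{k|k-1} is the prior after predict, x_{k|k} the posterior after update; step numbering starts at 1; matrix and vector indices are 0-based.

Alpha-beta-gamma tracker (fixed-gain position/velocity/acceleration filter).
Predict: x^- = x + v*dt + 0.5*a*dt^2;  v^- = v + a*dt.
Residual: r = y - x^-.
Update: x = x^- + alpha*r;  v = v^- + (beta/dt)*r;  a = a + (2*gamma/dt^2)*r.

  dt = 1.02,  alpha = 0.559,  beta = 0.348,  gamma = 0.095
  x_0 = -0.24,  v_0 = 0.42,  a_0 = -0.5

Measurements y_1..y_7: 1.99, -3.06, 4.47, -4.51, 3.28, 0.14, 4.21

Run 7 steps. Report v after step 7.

v_post = 1.9021

step 1: x_pred=-0.0717  r=2.0617  x^+=1.0808  v^+=0.6134  a^+=-0.1235
step 2: x_pred=1.6422  r=-4.7022  x^+=-0.9863  v^+=-1.1168  a^+=-0.9822
step 3: x_pred=-2.6364  r=7.1064  x^+=1.3361  v^+=0.3058  a^+=0.3156
step 4: x_pred=1.8122  r=-6.3222  x^+=-1.7219  v^+=-1.5292  a^+=-0.8390
step 5: x_pred=-3.7182  r=6.9982  x^+=0.1938  v^+=0.0026  a^+=0.4390
step 6: x_pred=0.4248  r=-0.2848  x^+=0.2656  v^+=0.3532  a^+=0.3870
step 7: x_pred=0.8272  r=3.3828  x^+=2.7182  v^+=1.9021  a^+=1.0048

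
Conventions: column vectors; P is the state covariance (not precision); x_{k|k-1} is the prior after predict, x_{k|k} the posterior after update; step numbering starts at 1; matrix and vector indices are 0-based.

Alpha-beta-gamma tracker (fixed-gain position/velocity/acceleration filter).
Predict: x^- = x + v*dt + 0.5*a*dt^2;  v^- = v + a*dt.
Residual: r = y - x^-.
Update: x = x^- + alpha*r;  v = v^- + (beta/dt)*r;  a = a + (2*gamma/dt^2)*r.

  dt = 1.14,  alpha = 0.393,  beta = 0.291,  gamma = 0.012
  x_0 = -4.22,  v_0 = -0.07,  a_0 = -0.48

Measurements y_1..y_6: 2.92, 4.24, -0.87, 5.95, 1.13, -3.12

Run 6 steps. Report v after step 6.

step 1: x_pred=-4.6117  r=7.5317  x^+=-1.6517  v^+=1.3054  a^+=-0.3409
step 2: x_pred=-0.3852  r=4.6252  x^+=1.4325  v^+=2.0974  a^+=-0.2555
step 3: x_pred=3.6575  r=-4.5275  x^+=1.8782  v^+=0.6504  a^+=-0.3391
step 4: x_pred=2.3993  r=3.5507  x^+=3.7947  v^+=1.1702  a^+=-0.2735
step 5: x_pred=4.9510  r=-3.8210  x^+=3.4493  v^+=-0.1170  a^+=-0.3441
step 6: x_pred=3.0923  r=-6.2123  x^+=0.6509  v^+=-2.0951  a^+=-0.4588

v_post = -2.0951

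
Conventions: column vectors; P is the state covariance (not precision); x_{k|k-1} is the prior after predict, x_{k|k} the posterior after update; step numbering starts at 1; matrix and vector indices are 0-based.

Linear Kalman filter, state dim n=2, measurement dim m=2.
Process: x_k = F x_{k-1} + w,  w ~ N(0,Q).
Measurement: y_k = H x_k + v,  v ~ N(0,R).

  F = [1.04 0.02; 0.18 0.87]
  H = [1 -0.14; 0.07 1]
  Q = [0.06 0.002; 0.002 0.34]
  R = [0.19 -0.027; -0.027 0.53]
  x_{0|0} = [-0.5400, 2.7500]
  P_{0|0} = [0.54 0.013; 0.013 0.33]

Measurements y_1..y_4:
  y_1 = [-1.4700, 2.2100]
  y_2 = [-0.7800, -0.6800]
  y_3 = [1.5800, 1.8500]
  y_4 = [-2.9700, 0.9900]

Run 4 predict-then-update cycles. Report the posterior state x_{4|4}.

step 1: x^-=[-0.5066, 2.2953]  P^-=[0.6447 0.1206; 0.1206 0.6113]  S=[0.8129 0.0520; 0.0520 1.1614]  K=[0.7654 0.1085; 0.0090 0.5333]  nu=[-0.6421, -0.0498]  x^+=[-1.0034, 2.2629]  P^+=[0.1462 0.0266; 0.0266 0.2805]
step 2: x^-=[-0.9983, 1.7881]  P^-=[0.2194 0.0584; 0.0584 0.5654]  S=[0.4041 -0.0330; -0.0330 1.1046]  K=[0.5294 0.0826; -0.0093 0.5153]  nu=[0.4686, -2.3983]  x^+=[-0.9482, 0.5481]  P^+=[0.1015 0.0224; 0.0224 0.2718]
step 3: x^-=[-0.9752, 0.3061]  P^-=[0.1708 0.0460; 0.0460 0.5560]  S=[0.3588 -0.0473; -0.0473 1.0933]  K=[0.4677 0.0733; -0.0213 0.5106]  nu=[2.5981, 1.6121]  x^+=[0.3581, 1.0739]  P^+=[0.0897 0.0199; 0.0199 0.2698]
step 4: x^-=[0.3939, 0.9987]  P^-=[0.1579 0.0416; 0.0416 0.5534]  S=[0.3471 -0.0522; -0.0522 1.0899]  K=[0.4487 0.0698; -0.0268 0.5091]  nu=[-3.2241, -0.0363]  x^+=[-1.0553, 1.0665]  P^+=[0.0860 0.0189; 0.0189 0.2692]

x_post = [-1.0553, 1.0665]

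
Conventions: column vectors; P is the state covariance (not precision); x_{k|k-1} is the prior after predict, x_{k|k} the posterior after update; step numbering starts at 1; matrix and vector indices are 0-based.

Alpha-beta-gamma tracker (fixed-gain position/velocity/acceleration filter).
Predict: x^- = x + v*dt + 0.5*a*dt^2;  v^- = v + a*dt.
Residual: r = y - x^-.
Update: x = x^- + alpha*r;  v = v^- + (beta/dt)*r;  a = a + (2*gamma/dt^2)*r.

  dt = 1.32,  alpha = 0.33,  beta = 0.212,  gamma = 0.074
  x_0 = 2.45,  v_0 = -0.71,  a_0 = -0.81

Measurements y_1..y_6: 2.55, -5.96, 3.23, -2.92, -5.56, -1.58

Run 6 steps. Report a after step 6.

a_post = 1.1976

step 1: x_pred=0.8071  r=1.7429  x^+=1.3823  v^+=-1.4993  a^+=-0.6620
step 2: x_pred=-1.1735  r=-4.7865  x^+=-2.7530  v^+=-3.1418  a^+=-1.0685
step 3: x_pred=-7.8311  r=11.0611  x^+=-4.1810  v^+=-2.7758  a^+=-0.1290
step 4: x_pred=-7.9574  r=5.0374  x^+=-6.2950  v^+=-2.1370  a^+=0.2989
step 5: x_pred=-8.8555  r=3.2955  x^+=-7.7680  v^+=-1.2132  a^+=0.5788
step 6: x_pred=-8.8652  r=7.2852  x^+=-6.4611  v^+=0.7209  a^+=1.1976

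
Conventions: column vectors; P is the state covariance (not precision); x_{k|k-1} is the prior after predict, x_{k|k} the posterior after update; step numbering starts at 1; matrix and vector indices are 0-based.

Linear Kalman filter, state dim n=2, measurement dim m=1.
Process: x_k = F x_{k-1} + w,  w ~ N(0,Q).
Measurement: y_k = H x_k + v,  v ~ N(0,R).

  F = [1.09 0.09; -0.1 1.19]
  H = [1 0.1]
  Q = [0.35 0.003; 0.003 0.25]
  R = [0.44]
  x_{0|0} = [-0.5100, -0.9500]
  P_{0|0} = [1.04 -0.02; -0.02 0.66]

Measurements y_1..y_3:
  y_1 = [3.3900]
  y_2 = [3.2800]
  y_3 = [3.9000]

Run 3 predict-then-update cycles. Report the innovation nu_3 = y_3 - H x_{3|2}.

innov = [0.7615]

step 1: x^-=[-0.6414, -1.0795]  P^-=[1.5870 -0.0654; -0.0654 1.1998]  S=[2.0260]  K=[0.7801; 0.0269]  nu=[4.1394]  x^+=[2.5878, -0.9681]  P^+=[0.3541 -0.1080; -0.1080 1.1983]
step 2: x^-=[2.7336, -1.4108]  P^-=[0.7592 -0.0463; -0.0463 1.9762]  S=[1.2097]  K=[0.6238; 0.1251]  nu=[0.6875]  x^+=[3.1624, -1.3248]  P^+=[0.2885 -0.1407; -0.1407 1.9573]
step 3: x^-=[3.3278, -1.8928]  P^-=[0.6810 -0.0001; -0.0001 3.0581]  S=[1.1516]  K=[0.5914; 0.2655]  nu=[0.7615]  x^+=[3.7781, -1.6906]  P^+=[0.2783 -0.1809; -0.1809 2.9769]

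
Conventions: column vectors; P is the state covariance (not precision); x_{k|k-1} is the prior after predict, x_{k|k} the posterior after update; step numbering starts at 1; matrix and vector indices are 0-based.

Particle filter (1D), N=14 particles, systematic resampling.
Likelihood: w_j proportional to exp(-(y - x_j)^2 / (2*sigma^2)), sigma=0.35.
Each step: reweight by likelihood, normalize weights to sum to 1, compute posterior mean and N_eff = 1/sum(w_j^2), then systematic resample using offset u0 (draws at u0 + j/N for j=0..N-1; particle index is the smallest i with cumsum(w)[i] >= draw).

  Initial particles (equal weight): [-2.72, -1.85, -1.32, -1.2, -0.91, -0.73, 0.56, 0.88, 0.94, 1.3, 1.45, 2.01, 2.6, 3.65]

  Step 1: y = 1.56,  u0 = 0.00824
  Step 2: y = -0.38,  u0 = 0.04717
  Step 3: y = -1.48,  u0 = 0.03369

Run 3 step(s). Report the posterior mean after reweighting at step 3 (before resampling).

step 1: w=[0.0000, 0.0000, 0.0000, 0.0000, 0.0000, 0.0000, 0.0067, 0.0597, 0.0821, 0.2991, 0.3752, 0.1725, 0.0048, 0.0000]  mean=1.4254  Neff=3.6988  idx=[7, 8, 9, 9, 9, 9, 9, 10, 10, 10, 10, 10, 11, 11]
step 2: w=[0.6379, 0.3391, 0.0041, 0.0041, 0.0041, 0.0041, 0.0041, 0.0005, 0.0005, 0.0005, 0.0005, 0.0005, 0.0000, 0.0000]  mean=0.9104  Neff=1.9160  idx=[0, 0, 0, 0, 0, 0, 0, 0, 0, 1, 1, 1, 1, 1]
step 3: w=[0.0948, 0.0948, 0.0948, 0.0948, 0.0948, 0.0948, 0.0948, 0.0948, 0.0948, 0.0294, 0.0294, 0.0294, 0.0294, 0.0294]  mean=0.8888  Neff=11.7414  idx=[0, 1, 1, 2, 3, 4, 4, 5, 6, 7, 7, 8, 10, 12]

post_mean = 0.8888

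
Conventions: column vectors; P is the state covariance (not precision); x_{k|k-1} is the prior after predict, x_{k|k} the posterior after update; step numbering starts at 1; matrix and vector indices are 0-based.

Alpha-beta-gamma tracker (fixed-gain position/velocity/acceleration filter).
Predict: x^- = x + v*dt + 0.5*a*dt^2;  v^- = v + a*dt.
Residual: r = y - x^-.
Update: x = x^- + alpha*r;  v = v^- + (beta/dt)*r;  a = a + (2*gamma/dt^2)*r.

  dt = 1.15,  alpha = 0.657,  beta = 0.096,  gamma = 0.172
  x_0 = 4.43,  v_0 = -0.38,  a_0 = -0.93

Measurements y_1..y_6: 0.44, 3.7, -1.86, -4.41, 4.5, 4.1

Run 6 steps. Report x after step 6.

step 1: x_pred=3.3780  r=-2.9380  x^+=1.4477  v^+=-1.6948  a^+=-1.6942
step 2: x_pred=-1.6215  r=5.3215  x^+=1.8747  v^+=-3.1989  a^+=-0.3100
step 3: x_pred=-2.0090  r=0.1490  x^+=-1.9111  v^+=-3.5430  a^+=-0.2713
step 4: x_pred=-6.1649  r=1.7549  x^+=-5.0119  v^+=-3.7084  a^+=0.1852
step 5: x_pred=-9.1541  r=13.6541  x^+=-0.1834  v^+=-2.3556  a^+=3.7368
step 6: x_pred=-0.4213  r=4.5213  x^+=2.5492  v^+=2.3192  a^+=4.9129

x_post = 2.5492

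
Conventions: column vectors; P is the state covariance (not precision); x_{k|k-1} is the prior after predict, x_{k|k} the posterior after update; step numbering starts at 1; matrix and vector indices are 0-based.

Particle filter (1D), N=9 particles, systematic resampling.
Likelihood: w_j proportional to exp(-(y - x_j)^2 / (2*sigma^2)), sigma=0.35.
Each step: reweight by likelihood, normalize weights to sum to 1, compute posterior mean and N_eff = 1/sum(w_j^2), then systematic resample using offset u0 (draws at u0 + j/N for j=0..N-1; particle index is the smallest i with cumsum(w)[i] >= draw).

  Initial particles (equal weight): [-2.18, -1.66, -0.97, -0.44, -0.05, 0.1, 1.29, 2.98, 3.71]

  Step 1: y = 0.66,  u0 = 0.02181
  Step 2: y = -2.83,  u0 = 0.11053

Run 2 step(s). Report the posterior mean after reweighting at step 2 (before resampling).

post_mean = -0.0414

step 1: w=[0.0000, 0.0000, 0.0000, 0.0117, 0.2091, 0.4551, 0.3240, 0.0000, 0.0000]  mean=0.4478  Neff=2.8092  idx=[4, 4, 5, 5, 5, 5, 6, 6, 6]
step 2: w=[0.4714, 0.4714, 0.0143, 0.0143, 0.0143, 0.0143, 0.0000, 0.0000, 0.0000]  mean=-0.0414  Neff=2.2458  idx=[0, 0, 0, 0, 1, 1, 1, 1, 5]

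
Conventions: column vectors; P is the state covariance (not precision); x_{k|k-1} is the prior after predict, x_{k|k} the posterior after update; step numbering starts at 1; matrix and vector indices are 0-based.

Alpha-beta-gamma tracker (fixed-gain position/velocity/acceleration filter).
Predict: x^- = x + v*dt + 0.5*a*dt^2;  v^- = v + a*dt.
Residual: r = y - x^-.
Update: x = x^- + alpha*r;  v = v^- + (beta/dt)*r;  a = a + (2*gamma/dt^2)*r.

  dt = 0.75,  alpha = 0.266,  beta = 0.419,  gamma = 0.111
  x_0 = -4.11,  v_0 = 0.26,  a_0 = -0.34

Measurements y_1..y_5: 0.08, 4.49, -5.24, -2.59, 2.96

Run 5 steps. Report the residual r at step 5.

resid = 3.2544

step 1: x_pred=-4.0106  r=4.0906  x^+=-2.9225  v^+=2.2903  a^+=1.2744
step 2: x_pred=-0.8464  r=5.3364  x^+=0.5731  v^+=6.2274  a^+=3.3805
step 3: x_pred=6.1944  r=-11.4344  x^+=3.1529  v^+=2.3747  a^+=-1.1323
step 4: x_pred=4.6155  r=-7.2055  x^+=2.6988  v^+=-2.4999  a^+=-3.9760
step 5: x_pred=-0.2944  r=3.2544  x^+=0.5713  v^+=-3.6638  a^+=-2.6916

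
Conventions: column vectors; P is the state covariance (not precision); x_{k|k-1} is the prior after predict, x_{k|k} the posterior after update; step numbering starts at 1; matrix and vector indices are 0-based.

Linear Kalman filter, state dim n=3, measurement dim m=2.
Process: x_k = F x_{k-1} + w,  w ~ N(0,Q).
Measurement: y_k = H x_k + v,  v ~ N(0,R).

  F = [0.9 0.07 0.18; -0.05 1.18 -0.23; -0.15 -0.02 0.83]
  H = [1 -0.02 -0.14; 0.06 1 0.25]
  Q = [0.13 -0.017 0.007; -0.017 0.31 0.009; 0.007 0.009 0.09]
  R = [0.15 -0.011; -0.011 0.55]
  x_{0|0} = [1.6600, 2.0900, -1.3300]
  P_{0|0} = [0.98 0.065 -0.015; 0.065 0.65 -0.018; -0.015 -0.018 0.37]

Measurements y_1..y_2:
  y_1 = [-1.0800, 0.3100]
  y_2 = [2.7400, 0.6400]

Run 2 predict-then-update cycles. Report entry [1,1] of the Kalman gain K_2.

K[1,1] = 0.6270

step 1: x^-=[1.4009, 2.6891, -1.3947]  P^-=[0.9418 0.0458 -0.0846; 0.0458 1.2388 -0.0987; -0.0846 -0.0987 0.3719]  S=[1.1209 0.0473; 0.0473 1.7691]  K=[0.8490 0.0232; 0.0020 0.6878; -0.1200 -0.0029]  nu=[-2.6224, -2.1145]  x^+=[-0.8745, 1.2294, -1.0739]  P^+=[0.1311 -0.0120 0.0300; -0.0120 0.4017 -0.0910; 0.0300 -0.0910 0.3557]
step 2: x^-=[-0.8943, 1.7414, -0.7848]  P^-=[0.2556 -0.0415 0.0589; -0.0415 0.9400 -0.1551; 0.0589 -0.1551 0.3337]  S=[0.3968 -0.0308; -0.0308 1.4311]  K=[0.6258 0.0055; -0.0484 0.6270; 0.0348 -0.0468]  nu=[3.5593, -0.8516]  x^+=[1.3285, 1.0352, -0.6208]  P^+=[0.1003 -0.0223 0.0497; -0.0223 0.3746 -0.1116; 0.0497 -0.1116 0.3299]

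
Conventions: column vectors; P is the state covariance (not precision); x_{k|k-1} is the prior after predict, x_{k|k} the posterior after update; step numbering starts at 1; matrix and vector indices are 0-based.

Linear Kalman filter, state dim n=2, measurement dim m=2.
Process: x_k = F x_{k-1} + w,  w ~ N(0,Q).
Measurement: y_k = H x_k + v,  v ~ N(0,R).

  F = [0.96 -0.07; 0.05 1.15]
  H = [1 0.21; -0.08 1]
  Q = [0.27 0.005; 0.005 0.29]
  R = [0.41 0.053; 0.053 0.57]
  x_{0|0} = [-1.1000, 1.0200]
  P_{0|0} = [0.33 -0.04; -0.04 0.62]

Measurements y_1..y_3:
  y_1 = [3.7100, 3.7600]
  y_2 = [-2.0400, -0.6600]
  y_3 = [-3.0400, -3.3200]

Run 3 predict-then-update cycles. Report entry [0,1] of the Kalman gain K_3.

step 1: x^-=[-1.1274, 1.1180]  P^-=[0.5825 -0.0731; -0.0731 1.1062]  S=[1.0106 0.1668; 0.1668 1.6916]  K=[0.5824 -0.1282; 0.0498 0.6525]  nu=[4.6026, 2.5518]  x^+=[1.2260, 3.0123]  P^+=[0.2369 -0.0233; -0.0233 0.3727]
step 2: x^-=[0.9661, 3.5254]  P^-=[0.4933 -0.0392; -0.0392 0.7808]  S=[0.9212 0.1389; 0.1389 1.3602]  K=[0.5436 -0.1134; 0.0492 0.5713]  nu=[-3.7464, -4.1082]  x^+=[-0.6047, 0.9940]  P^+=[0.2207 -0.0182; -0.0182 0.3268]
step 3: x^-=[-0.6501, 1.1128]  P^-=[0.4774 -0.0307; -0.0307 0.7207]  S=[0.9063 0.1360; 0.1360 1.2986]  K=[0.5360 -0.1092; 0.0504 0.5516]  nu=[-2.6236, -4.4848]  x^+=[-1.5668, -1.4929]  P^+=[0.2174 -0.0164; -0.0164 0.3157]

K[0,1] = -0.1092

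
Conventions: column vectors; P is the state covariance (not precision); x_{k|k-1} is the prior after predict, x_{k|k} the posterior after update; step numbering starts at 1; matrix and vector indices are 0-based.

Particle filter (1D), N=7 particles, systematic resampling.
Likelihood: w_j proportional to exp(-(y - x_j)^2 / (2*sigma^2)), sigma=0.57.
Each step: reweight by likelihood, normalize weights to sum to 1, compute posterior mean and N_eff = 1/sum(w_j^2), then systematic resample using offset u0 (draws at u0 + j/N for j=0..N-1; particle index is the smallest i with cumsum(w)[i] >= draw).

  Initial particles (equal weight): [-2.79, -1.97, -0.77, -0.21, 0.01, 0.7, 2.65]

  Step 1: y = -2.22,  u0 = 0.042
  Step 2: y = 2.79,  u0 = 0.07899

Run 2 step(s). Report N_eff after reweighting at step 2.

step 1: w=[0.3896, 0.5835, 0.0253, 0.0013, 0.0003, 0.0000, 0.0000]  mean=-2.2563  Neff=2.0287  idx=[0, 0, 0, 1, 1, 1, 1]
step 2: w=[0.0000, 0.0000, 0.0000, 0.2500, 0.2500, 0.2500, 0.2500]  mean=-1.9700  Neff=4.0000  idx=[3, 3, 4, 5, 5, 6, 6]

N_eff = 4.0000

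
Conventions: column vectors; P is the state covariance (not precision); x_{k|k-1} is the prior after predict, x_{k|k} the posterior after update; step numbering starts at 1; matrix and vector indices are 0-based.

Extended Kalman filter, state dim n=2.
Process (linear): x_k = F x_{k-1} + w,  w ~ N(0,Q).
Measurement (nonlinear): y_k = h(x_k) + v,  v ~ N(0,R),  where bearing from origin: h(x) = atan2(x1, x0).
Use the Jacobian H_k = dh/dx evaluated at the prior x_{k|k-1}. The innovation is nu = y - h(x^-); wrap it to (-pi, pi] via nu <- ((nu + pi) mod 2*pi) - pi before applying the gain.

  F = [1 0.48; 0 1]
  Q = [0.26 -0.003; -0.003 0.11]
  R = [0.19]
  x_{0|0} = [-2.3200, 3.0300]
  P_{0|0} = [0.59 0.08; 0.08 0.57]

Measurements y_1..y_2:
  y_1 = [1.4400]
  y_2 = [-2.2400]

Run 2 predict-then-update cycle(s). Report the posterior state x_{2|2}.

step 1: x^-=[-0.8656, 3.0300]  P^-=[1.0581 0.3506; 0.3506 0.6800]  H_jac=[-0.3051 -0.0872]  S=[0.3123]  K=[-1.1316; -0.5323]  nu=[-0.4091]  x^+=[-0.4027, 3.2477]  P^+=[0.6582 0.1625; 0.1625 0.5915]
step 2: x^-=[1.1562, 3.2477]  P^-=[1.2105 0.4434; 0.4434 0.7015]  H_jac=[-0.2733 0.0973]  S=[0.2635]  K=[-1.0918; -0.2009]  nu=[2.8144]  x^+=[-1.9166, 2.6824]  P^+=[0.8964 0.3856; 0.3856 0.6909]

x_post = [-1.9166, 2.6824]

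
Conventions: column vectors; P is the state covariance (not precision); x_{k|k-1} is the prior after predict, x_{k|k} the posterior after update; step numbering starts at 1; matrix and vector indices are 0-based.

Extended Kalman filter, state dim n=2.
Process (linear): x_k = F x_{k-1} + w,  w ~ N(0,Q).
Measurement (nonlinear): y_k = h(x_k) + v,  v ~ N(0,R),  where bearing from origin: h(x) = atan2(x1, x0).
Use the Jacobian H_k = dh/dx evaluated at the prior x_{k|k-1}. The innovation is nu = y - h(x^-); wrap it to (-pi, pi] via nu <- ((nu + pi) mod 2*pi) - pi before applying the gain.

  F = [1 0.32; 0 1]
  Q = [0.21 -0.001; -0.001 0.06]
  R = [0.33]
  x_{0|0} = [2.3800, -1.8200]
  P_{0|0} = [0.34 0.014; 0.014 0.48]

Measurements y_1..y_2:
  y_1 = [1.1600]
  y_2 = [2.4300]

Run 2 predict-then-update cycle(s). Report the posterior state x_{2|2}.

x_post = [3.6700, 0.4204]

step 1: x^-=[1.7976, -1.8200]  P^-=[0.6081 0.1666; 0.1666 0.5400]  H_jac=[0.2781 0.2747]  S=[0.4432]  K=[0.4848; 0.4392]  nu=[1.9516]  x^+=[2.7438, -0.9629]  P^+=[0.5039 0.0722; 0.0722 0.4545]
step 2: x^-=[2.4357, -0.9629]  P^-=[0.8067 0.2167; 0.2167 0.5145]  H_jac=[0.1404 0.3551]  S=[0.4324]  K=[0.4398; 0.4929]  nu=[2.8065]  x^+=[3.6700, 0.4204]  P^+=[0.7230 0.1229; 0.1229 0.4095]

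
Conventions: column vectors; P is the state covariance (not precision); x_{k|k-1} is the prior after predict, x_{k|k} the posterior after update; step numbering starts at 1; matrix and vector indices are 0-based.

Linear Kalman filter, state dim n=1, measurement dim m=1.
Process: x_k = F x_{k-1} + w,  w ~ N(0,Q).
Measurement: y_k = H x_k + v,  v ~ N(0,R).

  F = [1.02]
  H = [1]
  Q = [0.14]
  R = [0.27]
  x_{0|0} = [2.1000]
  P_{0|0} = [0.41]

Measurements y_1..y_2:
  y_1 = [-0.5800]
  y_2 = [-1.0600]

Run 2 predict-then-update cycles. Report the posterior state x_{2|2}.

x_post = [-0.4462]

step 1: x^-=[2.1420]  P^-=[0.5666]  S=[0.8366]  K=[0.6773]  nu=[-2.7220]  x^+=[0.2985]  P^+=[0.1829]
step 2: x^-=[0.3045]  P^-=[0.3302]  S=[0.6002]  K=[0.5502]  nu=[-1.3645]  x^+=[-0.4462]  P^+=[0.1485]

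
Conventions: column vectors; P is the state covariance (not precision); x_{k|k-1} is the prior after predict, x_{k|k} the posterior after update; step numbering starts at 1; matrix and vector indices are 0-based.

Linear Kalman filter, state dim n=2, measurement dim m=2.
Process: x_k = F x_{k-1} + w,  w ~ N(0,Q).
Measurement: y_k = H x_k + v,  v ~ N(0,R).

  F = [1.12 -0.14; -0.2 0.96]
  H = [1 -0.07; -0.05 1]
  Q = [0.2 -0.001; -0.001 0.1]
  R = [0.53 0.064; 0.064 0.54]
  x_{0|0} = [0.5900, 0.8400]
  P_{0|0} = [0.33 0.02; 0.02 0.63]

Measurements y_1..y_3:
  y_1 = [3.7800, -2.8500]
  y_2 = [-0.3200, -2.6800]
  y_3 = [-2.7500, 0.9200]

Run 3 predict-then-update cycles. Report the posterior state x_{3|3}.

step 1: x^-=[0.5432, 0.6884]  P^-=[0.6200 -0.1375; -0.1375 0.6861]  S=[1.1726 -0.1530; -0.1530 1.2414]  K=[0.5277 -0.0707; -0.0868 0.5475]  nu=[3.2850, -3.5112]  x^+=[2.5250, -1.5192]  P^+=[0.2758 0.0094; 0.0094 0.2906]
step 2: x^-=[3.0407, -1.9634]  P^-=[0.5487 -0.0915; -0.0915 0.3752]  S=[1.0934 -0.0815; -0.0815 0.9257]  K=[0.5014 -0.0843; -0.0776 0.4034]  nu=[-3.4981, -0.5645]  x^+=[1.3342, -1.9197]  P^+=[0.2603 -0.0004; -0.0004 0.2129]
step 3: x^-=[1.7630, -2.1097]  P^-=[0.5309 -0.0884; -0.0884 0.3068]  S=[1.0748 -0.0727; -0.0727 0.8569]  K=[0.4935 -0.0922; -0.0781 0.3565]  nu=[-4.6607, 3.1179]  x^+=[-0.8245, -0.6342]  P^+=[0.2553 -0.0055; -0.0055 0.1872]

x_post = [-0.8245, -0.6342]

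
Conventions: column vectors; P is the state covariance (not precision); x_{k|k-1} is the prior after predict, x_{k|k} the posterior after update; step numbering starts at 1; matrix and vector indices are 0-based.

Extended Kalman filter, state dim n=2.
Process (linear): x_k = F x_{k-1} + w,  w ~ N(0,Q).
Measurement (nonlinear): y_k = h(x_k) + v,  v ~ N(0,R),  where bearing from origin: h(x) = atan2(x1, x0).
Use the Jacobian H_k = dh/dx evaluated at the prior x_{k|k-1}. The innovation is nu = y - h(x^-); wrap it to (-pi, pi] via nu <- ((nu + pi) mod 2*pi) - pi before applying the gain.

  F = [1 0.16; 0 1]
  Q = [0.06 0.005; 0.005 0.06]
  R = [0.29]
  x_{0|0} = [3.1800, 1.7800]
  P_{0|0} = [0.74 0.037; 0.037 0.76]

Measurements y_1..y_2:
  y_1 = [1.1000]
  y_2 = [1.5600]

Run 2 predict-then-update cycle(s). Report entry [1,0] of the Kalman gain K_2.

step 1: x^-=[3.4648, 1.7800]  P^-=[0.8313 0.1636; 0.1636 0.8200]  H_jac=[-0.1173 0.2283]  S=[0.3354]  K=[-0.1794; 0.5010]  nu=[0.6254]  x^+=[3.3526, 2.0933]  P^+=[0.8205 0.1937; 0.1937 0.7358]
step 2: x^-=[3.6876, 2.0933]  P^-=[0.9613 0.3165; 0.3165 0.7958]  H_jac=[-0.1164 0.2051]  S=[0.3214]  K=[-0.1463; 0.3932]  nu=[1.0437]  x^+=[3.5349, 2.5037]  P^+=[0.9545 0.3350; 0.3350 0.7461]

K[1,0] = 0.3932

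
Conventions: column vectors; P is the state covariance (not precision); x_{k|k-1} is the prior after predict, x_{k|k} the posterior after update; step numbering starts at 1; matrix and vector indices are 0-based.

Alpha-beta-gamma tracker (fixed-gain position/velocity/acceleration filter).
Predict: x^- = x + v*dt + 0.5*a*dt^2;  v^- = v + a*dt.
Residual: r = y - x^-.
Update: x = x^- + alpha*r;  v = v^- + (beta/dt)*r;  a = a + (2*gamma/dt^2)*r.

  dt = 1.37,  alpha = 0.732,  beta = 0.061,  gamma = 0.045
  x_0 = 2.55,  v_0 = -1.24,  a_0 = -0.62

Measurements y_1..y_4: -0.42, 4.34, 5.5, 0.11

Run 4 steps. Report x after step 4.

x_post = 0.0668

step 1: x_pred=0.2694  r=-0.6894  x^+=-0.2353  v^+=-2.1201  a^+=-0.6531
step 2: x_pred=-3.7526  r=8.0926  x^+=2.1712  v^+=-2.6545  a^+=-0.2650
step 3: x_pred=-1.7141  r=7.2141  x^+=3.5666  v^+=-2.6963  a^+=0.0809
step 4: x_pred=-0.0514  r=0.1614  x^+=0.0668  v^+=-2.5782  a^+=0.0887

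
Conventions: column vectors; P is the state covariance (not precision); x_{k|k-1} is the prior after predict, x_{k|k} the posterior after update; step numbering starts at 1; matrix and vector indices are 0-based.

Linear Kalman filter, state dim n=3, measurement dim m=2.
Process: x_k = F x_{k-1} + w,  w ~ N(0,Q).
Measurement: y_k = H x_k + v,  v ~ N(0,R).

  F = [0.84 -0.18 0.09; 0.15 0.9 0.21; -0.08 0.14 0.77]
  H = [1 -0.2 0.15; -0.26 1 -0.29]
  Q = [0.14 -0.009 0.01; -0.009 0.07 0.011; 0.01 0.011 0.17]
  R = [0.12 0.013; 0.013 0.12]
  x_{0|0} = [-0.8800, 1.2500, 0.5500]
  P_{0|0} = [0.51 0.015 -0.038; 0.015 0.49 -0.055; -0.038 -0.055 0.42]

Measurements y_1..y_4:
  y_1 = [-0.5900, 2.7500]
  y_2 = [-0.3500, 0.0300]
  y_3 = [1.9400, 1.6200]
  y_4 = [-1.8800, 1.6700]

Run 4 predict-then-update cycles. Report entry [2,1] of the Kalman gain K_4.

step 1: x^-=[-0.9147, 1.1085, 0.6689]  P^-=[0.5106 -0.0148 -0.0229; -0.0148 0.4778 0.0903; -0.0229 0.0903 0.4244]  S=[0.6529 -0.2231; -0.2231 0.6199]  K=[0.8023 0.0613; 0.1171 0.7769; 0.0228 -0.0351]  nu=[0.4461, 1.5977]  x^+=[-0.4589, 2.4019, 0.6230]  P^+=[0.1100 0.0349 -0.0395; 0.0349 0.1353 0.1085; -0.0395 0.1085 0.4229]
step 2: x^-=[-0.7617, 2.2237, 0.8527]  P^-=[0.2054 0.0136 -0.0058; 0.0136 0.2487 0.1678; -0.0058 0.1678 0.4516]  S=[0.3282 -0.0587; -0.0587 0.3153]  K=[0.6135 -0.0068; 0.0806 0.6382; 0.1119 0.1425]  nu=[0.7286, -2.1445]  x^+=[-0.3002, 0.9139, 0.6287]  P^+=[0.0813 0.0217 -0.0229; 0.0217 0.1242 0.1410; -0.0229 0.1410 0.4429]
step 3: x^-=[-0.3601, 0.9095, 0.6361]  P^-=[0.1904 0.0070 0.0025; 0.0070 0.2496 0.1958; 0.0025 0.1958 0.4683]  S=[0.3171 -0.0595; -0.0595 0.3051]  K=[0.5923 -0.0261; 0.0777 0.6414; 0.1479 0.2234]  nu=[2.3866, 0.8013]  x^+=[1.0325, 1.6089, 1.1680]  P^+=[0.0771 0.0200 -0.0158; 0.0200 0.1282 0.1551; -0.0158 0.1551 0.4501]
step 4: x^-=[0.6828, 1.8481, 1.0420]  P^-=[0.1887 0.0068 0.0057; 0.0068 0.2585 0.2085; 0.0057 0.2085 0.4748]  S=[0.3163 -0.0598; -0.0598 0.3076]  K=[0.5899 -0.0283; 0.0805 0.6537; 0.1600 0.2564]  nu=[-2.3495, 0.3016]  x^+=[-0.7116, 1.8562, 0.7433]  P^+=[0.0765 0.0204 -0.0131; 0.0204 0.1313 0.1604; -0.0131 0.1604 0.4514]

K[2,1] = 0.2564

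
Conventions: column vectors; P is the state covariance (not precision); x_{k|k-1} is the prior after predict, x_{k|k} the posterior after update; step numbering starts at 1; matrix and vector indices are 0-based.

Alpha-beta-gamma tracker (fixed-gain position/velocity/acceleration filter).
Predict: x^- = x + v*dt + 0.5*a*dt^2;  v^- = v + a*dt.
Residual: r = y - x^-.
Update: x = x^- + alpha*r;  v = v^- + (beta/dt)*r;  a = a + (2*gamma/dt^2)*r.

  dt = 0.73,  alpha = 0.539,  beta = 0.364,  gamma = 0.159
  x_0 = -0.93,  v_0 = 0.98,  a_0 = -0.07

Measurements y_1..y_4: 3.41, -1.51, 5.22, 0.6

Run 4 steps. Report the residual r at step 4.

step 1: x_pred=-0.2333  r=3.6433  x^+=1.7305  v^+=2.7455  a^+=2.1041
step 2: x_pred=4.2953  r=-5.8053  x^+=1.1663  v^+=1.3868  a^+=-1.3602
step 3: x_pred=1.8162  r=3.4038  x^+=3.6508  v^+=2.0911  a^+=0.6710
step 4: x_pred=5.3561  r=-4.7561  x^+=2.7926  v^+=0.2094  a^+=-2.1672

resid = -4.7561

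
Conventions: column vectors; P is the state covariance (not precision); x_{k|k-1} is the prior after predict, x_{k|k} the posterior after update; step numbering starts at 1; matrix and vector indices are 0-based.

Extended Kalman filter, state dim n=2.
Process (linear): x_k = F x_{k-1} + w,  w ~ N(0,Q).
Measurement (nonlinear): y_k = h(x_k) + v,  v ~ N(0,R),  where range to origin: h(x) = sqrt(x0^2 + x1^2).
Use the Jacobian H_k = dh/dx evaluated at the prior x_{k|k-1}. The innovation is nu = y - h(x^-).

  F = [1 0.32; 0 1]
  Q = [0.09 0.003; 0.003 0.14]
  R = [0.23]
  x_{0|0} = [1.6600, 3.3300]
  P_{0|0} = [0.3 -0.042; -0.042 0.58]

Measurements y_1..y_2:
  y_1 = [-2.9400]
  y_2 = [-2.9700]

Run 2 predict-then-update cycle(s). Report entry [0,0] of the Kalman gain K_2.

step 1: x^-=[2.7256, 3.3300]  P^-=[0.4225 0.1466; 0.1466 0.7200]  H_jac=[0.6334 0.7738]  S=[0.9744]  K=[0.3911; 0.6671]  nu=[-7.2432]  x^+=[-0.1071, -1.5021]  P^+=[0.2735 -0.1076; -0.1076 0.2864]
step 2: x^-=[-0.5878, -1.5021]  P^-=[0.3239 -0.0130; -0.0130 0.4264]  H_jac=[-0.3644 -0.9312]  S=[0.6340]  K=[-0.1671; -0.6188]  nu=[-4.5830]  x^+=[0.1782, 1.3341]  P^+=[0.3062 -0.0785; -0.0785 0.1836]

K[0,0] = -0.1671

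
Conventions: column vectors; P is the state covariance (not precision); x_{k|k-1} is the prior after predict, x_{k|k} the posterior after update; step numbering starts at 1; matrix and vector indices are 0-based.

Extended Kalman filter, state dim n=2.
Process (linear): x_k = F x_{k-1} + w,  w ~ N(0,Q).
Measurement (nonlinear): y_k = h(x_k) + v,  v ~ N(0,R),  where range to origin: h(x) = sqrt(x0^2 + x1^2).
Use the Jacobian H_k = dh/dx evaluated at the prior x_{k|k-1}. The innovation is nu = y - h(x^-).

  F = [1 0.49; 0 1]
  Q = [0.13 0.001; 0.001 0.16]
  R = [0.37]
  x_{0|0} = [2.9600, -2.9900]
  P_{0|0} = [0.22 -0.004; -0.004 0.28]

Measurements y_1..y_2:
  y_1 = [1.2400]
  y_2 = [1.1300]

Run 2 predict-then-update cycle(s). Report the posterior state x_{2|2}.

x_post = [0.5407, -1.5139]

step 1: x^-=[1.4949, -2.9900]  P^-=[0.4133 0.1342; 0.1342 0.4400]  H_jac=[0.4472 -0.8944]  S=[0.6973]  K=[0.0929; -0.4783]  nu=[-2.1029]  x^+=[1.2995, -1.9841]  P^+=[0.4073 0.1652; 0.1652 0.2805]
step 2: x^-=[0.3273, -1.9841]  P^-=[0.7665 0.3036; 0.3036 0.4405]  H_jac=[0.1627 -0.9867]  S=[0.7216]  K=[-0.2423; -0.5338]  nu=[-0.8809]  x^+=[0.5407, -1.5139]  P^+=[0.7242 0.2103; 0.2103 0.2349]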